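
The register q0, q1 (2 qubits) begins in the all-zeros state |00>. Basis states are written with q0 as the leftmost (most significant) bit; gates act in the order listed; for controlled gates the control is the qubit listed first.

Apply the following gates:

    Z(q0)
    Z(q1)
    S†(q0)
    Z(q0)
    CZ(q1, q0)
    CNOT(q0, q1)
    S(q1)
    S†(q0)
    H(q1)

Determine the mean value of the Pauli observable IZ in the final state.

The expectation value of IZ is 0.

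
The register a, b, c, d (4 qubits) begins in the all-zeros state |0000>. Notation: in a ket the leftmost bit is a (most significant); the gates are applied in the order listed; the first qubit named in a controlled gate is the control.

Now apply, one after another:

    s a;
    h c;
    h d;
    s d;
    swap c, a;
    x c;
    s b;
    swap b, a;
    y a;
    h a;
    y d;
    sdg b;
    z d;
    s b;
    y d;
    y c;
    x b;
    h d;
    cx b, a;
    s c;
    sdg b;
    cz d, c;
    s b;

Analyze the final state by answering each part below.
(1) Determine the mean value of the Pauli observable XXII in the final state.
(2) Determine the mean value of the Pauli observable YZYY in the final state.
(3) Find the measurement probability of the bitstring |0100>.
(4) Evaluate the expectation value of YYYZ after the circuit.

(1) The observable XXII averages to 1.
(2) The expectation value of YZYY is 0.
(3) Outcome |0100> occurs with probability 1/8.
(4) The expectation value of YYYZ is 0.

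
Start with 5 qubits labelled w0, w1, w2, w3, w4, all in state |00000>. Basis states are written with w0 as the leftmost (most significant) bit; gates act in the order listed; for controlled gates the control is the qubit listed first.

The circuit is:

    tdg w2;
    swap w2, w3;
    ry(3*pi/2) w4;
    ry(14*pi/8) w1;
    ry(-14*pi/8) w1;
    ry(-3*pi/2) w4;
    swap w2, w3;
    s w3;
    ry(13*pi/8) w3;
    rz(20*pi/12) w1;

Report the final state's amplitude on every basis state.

The resulting statevector has amplitude exp(I*pi/6)*cos(3*pi/16) on |00000>, -exp(I*pi/6)*sin(3*pi/16) on |00010>, and 0 on every other basis state. Key observation: the block from step 2 through step 7 cancels to the identity and can be dropped.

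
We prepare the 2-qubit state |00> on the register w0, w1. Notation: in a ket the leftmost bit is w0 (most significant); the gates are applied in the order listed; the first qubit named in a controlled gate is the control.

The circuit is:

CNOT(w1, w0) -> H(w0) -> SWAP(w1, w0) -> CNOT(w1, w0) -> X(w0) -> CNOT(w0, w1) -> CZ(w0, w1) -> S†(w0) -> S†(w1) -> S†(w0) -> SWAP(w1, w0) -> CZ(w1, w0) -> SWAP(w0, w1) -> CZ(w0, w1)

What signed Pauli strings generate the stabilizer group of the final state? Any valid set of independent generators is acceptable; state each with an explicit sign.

The stabilizer group can be generated by +XI, -IZ, among other valid generating sets.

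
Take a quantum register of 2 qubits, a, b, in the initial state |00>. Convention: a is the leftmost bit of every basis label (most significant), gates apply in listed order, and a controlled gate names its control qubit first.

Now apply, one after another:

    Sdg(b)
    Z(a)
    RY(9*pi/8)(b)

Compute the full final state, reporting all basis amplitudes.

The final amplitudes are -sin(pi/16) on |00>, sin(7*pi/16) on |01>, 0 on |10>, 0 on |11>.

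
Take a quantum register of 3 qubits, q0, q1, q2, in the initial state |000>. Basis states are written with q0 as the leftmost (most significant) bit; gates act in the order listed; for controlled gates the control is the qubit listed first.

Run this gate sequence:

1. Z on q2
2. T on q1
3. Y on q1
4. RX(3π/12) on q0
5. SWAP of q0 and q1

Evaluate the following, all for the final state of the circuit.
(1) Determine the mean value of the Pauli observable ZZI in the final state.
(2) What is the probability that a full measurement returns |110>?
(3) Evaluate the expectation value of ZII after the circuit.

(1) The expectation value of ZZI is -sqrt(2)/2.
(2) The probability of measuring |110> is 1/2 - sqrt(2)/4.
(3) The observable ZII averages to -1.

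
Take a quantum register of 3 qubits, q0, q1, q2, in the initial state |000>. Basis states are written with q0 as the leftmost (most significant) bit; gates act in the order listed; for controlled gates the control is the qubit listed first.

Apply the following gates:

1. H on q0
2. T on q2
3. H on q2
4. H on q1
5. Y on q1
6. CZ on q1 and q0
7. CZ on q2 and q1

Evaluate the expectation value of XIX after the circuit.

The expectation value of XIX is 1.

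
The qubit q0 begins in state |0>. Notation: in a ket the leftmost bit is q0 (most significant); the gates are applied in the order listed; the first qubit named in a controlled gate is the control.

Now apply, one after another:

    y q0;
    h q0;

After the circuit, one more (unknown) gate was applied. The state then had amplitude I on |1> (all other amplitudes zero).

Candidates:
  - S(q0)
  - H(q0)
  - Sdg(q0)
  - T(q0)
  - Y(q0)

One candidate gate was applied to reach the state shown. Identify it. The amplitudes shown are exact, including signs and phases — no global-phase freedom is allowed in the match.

The applied gate was H(q0).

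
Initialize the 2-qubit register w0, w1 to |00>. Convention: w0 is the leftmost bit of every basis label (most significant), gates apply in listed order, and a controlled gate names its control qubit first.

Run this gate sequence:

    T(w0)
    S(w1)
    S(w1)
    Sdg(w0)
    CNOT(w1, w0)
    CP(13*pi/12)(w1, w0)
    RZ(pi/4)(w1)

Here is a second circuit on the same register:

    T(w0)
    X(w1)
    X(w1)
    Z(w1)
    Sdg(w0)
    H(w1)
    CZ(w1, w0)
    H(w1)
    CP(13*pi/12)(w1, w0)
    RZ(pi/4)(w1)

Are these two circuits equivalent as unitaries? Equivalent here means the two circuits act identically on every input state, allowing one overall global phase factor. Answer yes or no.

No, they are not equivalent — no single phase factor reconciles the two unitaries.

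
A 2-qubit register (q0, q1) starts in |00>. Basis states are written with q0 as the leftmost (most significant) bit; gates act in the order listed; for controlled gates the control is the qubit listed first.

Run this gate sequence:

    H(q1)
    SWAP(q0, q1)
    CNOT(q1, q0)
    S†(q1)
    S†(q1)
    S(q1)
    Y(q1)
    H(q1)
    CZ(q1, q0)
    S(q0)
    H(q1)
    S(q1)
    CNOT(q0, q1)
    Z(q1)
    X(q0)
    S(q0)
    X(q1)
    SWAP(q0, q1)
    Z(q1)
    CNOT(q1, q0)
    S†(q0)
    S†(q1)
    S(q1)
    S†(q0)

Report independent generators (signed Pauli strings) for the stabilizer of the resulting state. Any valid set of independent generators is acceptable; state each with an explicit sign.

One valid set of independent stabilizer generators is +XY, +ZZ (any independent generating set of the same group is equally correct).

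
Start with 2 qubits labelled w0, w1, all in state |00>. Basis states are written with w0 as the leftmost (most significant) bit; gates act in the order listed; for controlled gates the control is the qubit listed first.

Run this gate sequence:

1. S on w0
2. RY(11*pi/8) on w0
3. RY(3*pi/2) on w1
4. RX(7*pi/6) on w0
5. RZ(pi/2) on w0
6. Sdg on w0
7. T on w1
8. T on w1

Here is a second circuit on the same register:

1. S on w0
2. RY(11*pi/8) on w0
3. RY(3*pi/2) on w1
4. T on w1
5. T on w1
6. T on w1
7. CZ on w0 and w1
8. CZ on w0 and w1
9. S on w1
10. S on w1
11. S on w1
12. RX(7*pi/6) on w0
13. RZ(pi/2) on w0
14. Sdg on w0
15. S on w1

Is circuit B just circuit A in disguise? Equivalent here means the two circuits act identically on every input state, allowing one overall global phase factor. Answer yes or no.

No, they are not equivalent — no single phase factor reconciles the two unitaries.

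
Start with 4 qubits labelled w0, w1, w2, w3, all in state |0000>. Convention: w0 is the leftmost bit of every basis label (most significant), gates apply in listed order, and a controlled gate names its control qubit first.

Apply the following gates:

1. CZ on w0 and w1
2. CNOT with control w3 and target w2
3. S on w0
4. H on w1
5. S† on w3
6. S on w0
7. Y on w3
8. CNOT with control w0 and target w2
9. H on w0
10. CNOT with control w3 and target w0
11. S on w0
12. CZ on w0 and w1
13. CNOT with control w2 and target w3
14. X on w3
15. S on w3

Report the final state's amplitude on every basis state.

After the circuit, the state carries amplitude I/2 on |0000>, I/2 on |0100>, -1/2 on |1000>, 1/2 on |1100>, and 0 on every other basis state.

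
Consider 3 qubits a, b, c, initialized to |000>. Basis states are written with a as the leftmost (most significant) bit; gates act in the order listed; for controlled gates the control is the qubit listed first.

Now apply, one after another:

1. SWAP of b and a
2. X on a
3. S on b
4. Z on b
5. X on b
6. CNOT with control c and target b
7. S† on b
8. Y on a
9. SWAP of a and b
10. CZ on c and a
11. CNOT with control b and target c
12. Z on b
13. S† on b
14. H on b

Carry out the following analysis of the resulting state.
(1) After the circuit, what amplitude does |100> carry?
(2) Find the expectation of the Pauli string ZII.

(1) The final state's coefficient on |100> equals -sqrt(2)/2.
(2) In the final state, ZII has expectation -1.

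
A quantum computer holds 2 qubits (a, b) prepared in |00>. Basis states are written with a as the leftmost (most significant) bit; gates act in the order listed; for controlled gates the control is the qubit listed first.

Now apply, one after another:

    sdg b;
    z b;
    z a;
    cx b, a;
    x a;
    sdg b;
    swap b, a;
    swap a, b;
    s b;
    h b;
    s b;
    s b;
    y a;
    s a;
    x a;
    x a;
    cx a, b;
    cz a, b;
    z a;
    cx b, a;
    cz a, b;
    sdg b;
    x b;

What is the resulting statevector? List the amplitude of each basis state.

After the circuit, the state carries amplitude 0 on |00>, -sqrt(2)*I/2 on |01>, -sqrt(2)/2 on |10>, 0 on |11>.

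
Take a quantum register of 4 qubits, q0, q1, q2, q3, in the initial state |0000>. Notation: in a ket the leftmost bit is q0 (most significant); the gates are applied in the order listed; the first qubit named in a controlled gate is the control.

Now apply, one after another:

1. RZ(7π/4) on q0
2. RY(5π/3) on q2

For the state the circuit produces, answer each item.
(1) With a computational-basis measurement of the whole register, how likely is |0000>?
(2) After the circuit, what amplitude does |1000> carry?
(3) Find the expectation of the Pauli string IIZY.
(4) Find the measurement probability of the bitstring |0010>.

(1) A full measurement returns |0000> with probability 3/4.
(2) The amplitude on |1000> is 0.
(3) In the final state, IIZY has expectation 0.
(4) The probability of measuring |0010> is 1/4.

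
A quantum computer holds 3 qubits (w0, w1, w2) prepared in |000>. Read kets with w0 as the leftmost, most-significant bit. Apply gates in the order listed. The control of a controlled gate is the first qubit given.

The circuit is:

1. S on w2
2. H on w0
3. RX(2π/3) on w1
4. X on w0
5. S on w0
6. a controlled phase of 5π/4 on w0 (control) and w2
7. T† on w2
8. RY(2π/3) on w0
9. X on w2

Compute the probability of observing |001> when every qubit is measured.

Outcome |001> occurs with probability 1/8.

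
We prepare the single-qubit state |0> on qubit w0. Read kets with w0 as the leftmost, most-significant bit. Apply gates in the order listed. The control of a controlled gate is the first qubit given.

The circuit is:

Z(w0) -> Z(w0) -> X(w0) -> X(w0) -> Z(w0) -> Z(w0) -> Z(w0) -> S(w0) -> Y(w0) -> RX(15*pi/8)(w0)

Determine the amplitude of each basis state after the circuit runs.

After the circuit, the state carries amplitude sin(pi/16) on |0>, -I*cos(pi/16) on |1>. Key observation: gates 1-6 undo each other exactly, leaving only the rest of the circuit to track.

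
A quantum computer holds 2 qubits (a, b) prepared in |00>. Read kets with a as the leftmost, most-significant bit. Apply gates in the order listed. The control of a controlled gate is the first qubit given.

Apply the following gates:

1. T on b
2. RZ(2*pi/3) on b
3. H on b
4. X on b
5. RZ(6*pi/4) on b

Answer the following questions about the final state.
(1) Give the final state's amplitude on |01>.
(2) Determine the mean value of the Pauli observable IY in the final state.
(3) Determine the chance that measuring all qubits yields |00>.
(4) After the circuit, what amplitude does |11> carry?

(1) The amplitude on |01> is sqrt(2)*exp(5*I*pi/12)/2.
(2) The observable IY averages to -1.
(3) Outcome |00> occurs with probability 1/2.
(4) |11> carries amplitude 0 in the final state.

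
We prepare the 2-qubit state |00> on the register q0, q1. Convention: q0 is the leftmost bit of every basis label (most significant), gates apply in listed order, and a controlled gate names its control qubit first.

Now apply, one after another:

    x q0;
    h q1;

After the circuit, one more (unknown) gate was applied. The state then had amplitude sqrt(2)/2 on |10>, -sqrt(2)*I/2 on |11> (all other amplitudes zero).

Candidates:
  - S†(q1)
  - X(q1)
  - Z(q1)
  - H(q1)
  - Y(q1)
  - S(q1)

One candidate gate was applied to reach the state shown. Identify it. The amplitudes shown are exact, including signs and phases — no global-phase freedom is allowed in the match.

It was S†(q1) that produced the state shown.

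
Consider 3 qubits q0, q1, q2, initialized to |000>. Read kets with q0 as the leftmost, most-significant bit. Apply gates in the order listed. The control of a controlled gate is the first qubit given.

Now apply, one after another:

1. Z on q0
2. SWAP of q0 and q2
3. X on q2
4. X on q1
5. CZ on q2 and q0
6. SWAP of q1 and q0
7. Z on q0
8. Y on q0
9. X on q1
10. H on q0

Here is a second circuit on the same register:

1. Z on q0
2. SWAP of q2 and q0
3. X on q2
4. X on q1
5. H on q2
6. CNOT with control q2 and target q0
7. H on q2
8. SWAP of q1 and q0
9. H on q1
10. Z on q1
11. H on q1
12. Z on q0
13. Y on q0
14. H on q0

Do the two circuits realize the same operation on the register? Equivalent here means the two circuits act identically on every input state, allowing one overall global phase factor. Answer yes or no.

No: there is an input state on which the two circuits produce genuinely different outputs (not merely differing by a phase).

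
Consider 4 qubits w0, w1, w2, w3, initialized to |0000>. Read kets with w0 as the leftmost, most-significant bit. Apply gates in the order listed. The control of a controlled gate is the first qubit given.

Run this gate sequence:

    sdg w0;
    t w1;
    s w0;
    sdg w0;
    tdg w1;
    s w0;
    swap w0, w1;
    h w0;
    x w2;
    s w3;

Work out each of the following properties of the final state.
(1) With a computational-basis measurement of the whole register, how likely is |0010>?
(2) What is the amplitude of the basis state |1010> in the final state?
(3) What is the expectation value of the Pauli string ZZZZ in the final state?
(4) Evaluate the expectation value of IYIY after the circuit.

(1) Outcome |0010> occurs with probability 1/2. Key observation: the block from step 1 through step 6 cancels to the identity and can be dropped.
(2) |1010> carries amplitude sqrt(2)/2 in the final state.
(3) In the final state, ZZZZ has expectation 0.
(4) The expectation value of IYIY is 0.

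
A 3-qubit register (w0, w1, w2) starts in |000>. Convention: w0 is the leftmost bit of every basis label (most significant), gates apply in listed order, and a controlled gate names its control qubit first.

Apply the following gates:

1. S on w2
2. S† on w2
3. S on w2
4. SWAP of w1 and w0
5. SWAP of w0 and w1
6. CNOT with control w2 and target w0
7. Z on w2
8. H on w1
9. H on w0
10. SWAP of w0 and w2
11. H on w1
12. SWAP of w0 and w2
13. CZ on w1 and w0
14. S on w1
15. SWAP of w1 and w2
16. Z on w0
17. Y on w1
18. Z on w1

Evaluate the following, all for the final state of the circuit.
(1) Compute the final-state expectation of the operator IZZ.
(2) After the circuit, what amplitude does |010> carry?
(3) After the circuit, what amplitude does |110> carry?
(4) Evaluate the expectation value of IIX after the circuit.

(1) In the final state, IZZ has expectation -1.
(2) The final state's coefficient on |010> equals -sqrt(2)*I/2.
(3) The amplitude on |110> is sqrt(2)*I/2.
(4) The expectation value of IIX is 0.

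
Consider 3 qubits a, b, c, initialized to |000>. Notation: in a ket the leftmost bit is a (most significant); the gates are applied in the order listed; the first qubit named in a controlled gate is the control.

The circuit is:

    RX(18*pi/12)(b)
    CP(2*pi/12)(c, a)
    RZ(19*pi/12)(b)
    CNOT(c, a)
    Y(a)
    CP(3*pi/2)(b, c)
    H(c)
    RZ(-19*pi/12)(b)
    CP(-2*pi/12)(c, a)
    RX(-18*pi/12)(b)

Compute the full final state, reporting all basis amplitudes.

After the circuit, the state carries amplitude sqrt(2)*I/2 on |100>, sqrt(2)*exp(I*pi/3)/2 on |101>, and 0 on every other basis state.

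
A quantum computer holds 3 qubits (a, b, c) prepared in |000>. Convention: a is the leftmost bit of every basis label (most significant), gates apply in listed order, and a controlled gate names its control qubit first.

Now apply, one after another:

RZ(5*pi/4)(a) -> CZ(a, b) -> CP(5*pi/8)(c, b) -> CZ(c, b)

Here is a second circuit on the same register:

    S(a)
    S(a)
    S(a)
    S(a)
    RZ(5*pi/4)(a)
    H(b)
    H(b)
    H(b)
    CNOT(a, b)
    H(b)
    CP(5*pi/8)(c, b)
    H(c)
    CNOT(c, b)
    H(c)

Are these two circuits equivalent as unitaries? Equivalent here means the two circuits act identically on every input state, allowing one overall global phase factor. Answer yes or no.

No, they are not equivalent — no single phase factor reconciles the two unitaries.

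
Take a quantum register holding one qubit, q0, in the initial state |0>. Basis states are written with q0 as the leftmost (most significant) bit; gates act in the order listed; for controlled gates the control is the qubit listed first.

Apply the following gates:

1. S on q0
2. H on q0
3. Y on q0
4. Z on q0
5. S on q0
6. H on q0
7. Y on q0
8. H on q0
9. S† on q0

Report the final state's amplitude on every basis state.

The final amplitudes are sqrt(2)*I/2 on |0>, sqrt(2)*I/2 on |1>.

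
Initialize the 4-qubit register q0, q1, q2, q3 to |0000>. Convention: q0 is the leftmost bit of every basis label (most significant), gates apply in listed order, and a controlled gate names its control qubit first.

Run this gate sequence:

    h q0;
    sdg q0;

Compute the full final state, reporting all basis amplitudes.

The resulting statevector has amplitude sqrt(2)/2 on |0000>, -sqrt(2)*I/2 on |1000>, and 0 on every other basis state.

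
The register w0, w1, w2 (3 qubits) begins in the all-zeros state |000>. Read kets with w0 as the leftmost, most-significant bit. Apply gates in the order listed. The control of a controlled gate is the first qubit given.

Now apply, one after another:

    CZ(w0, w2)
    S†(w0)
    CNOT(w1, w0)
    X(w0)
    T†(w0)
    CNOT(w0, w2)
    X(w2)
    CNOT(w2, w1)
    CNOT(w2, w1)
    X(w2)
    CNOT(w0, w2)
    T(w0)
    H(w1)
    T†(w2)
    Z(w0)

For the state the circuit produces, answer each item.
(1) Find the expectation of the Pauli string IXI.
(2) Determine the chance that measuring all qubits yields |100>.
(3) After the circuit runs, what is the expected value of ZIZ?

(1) The observable IXI averages to 1. Key observation: steps 5-12 multiply out to the identity, so the circuit reduces to the remaining gates.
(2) Outcome |100> occurs with probability 1/2.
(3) In the final state, ZIZ has expectation -1.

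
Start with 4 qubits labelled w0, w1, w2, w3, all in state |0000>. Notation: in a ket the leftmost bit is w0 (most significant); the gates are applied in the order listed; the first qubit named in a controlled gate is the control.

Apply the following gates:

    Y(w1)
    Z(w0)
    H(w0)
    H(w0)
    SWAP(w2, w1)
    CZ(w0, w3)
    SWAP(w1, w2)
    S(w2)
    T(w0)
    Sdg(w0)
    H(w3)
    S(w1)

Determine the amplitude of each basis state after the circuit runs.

The resulting statevector has amplitude -sqrt(2)/2 on |0100>, -sqrt(2)/2 on |0101>, and 0 on every other basis state.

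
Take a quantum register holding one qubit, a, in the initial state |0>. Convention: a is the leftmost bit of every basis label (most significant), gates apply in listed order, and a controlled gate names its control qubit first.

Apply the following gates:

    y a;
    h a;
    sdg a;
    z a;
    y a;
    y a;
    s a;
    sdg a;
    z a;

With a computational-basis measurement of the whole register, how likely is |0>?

Outcome |0> occurs with probability 1/2.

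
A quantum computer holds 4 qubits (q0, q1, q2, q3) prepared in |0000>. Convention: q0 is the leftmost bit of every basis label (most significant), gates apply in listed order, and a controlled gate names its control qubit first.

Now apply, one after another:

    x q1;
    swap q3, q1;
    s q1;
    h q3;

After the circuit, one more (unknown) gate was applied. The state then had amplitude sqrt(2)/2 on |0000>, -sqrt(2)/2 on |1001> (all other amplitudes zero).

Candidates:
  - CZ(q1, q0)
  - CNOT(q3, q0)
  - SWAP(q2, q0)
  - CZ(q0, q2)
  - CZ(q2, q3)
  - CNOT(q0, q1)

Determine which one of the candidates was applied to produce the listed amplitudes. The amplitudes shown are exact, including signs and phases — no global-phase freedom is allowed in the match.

The applied gate was CNOT(q3, q0).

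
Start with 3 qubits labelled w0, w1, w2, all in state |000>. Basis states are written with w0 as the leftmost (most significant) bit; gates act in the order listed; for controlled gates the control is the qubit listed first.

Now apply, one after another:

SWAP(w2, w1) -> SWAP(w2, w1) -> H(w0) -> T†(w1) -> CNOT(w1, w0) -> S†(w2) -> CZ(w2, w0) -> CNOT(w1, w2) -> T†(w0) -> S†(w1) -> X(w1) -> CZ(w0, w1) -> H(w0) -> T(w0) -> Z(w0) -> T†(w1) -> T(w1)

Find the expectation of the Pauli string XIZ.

In the final state, XIZ has expectation -1/2. Key observation: gates 1-2 undo each other exactly, leaving only the rest of the circuit to track.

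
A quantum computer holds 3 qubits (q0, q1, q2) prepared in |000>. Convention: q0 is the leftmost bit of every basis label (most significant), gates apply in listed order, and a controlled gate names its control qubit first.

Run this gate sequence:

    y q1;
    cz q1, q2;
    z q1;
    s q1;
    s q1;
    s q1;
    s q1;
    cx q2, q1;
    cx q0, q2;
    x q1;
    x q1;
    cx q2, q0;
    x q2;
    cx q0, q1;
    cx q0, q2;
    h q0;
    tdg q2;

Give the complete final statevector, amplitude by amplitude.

After the circuit, the state carries amplitude -sqrt(2)*exp(I*pi/4)/2 on |011>, -sqrt(2)*exp(I*pi/4)/2 on |111>, and 0 on every other basis state. Key observation: steps 4-7 multiply out to the identity, so the circuit reduces to the remaining gates.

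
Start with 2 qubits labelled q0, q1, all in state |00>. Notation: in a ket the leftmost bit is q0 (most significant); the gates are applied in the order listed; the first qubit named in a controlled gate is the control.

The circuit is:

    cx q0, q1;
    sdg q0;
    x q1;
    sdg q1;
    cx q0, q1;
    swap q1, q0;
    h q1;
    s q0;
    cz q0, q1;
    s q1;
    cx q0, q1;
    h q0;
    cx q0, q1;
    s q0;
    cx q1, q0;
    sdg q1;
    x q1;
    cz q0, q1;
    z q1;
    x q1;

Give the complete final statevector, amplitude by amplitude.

The final amplitudes are I/2 on |00>, I/2 on |01>, -I/2 on |10>, -I/2 on |11>.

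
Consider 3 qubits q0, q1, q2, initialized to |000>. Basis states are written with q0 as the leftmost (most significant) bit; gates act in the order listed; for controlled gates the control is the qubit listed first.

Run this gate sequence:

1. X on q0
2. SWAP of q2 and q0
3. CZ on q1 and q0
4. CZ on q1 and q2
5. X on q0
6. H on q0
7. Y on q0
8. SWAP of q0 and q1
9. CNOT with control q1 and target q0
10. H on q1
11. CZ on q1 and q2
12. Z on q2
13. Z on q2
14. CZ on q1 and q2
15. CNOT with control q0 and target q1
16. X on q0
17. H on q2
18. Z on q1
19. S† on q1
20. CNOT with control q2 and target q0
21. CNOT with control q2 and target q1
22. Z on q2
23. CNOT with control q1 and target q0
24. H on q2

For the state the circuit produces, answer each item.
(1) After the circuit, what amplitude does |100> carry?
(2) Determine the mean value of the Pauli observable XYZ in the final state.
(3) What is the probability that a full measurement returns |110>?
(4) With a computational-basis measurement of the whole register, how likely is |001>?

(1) |100> carries amplitude -1/4 + I/4 in the final state.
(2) The expectation value of XYZ is 0.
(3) A full measurement returns |110> with probability 1/8.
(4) The probability of measuring |001> is 1/8.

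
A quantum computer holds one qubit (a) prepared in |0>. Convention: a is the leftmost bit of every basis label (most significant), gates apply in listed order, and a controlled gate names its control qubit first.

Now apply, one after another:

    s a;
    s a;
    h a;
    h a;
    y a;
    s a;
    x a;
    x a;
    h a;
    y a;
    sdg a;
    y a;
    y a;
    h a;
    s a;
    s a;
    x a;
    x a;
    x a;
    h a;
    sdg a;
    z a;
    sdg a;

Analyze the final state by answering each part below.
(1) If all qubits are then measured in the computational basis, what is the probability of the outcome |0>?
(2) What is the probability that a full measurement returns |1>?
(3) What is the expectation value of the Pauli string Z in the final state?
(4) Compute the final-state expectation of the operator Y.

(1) The probability of measuring |0> is 1/2.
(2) A full measurement returns |1> with probability 1/2.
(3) The observable Z averages to 0.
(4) The observable Y averages to -1.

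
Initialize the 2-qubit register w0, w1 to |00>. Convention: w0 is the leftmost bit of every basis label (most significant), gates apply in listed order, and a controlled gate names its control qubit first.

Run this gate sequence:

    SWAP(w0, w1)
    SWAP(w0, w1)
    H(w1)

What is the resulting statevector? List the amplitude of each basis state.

The final amplitudes are sqrt(2)/2 on |00>, sqrt(2)/2 on |01>, 0 on |10>, 0 on |11>.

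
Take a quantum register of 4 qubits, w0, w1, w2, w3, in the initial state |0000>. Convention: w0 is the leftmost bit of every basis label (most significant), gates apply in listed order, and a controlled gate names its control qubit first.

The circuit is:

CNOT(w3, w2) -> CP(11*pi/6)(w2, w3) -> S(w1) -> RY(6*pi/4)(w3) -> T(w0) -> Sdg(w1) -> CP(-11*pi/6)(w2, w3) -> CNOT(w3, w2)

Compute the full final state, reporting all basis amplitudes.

The final amplitudes are -sqrt(2)/2 on |0000>, sqrt(2)/2 on |0011>, and 0 on every other basis state.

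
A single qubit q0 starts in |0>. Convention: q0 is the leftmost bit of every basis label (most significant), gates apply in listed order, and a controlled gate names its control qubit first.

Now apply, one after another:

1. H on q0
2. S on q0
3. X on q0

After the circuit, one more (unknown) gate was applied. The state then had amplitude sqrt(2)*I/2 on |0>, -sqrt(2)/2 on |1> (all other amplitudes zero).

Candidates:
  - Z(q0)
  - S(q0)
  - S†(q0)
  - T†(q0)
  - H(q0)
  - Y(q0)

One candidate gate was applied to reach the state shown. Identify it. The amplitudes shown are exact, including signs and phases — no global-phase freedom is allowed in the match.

The unique candidate consistent with the amplitudes is Z(q0).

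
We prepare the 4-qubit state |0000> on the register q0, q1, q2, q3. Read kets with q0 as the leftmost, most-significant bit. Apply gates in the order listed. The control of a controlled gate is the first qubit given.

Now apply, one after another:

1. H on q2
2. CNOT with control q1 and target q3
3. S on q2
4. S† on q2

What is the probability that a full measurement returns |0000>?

Outcome |0000> occurs with probability 1/2. Key observation: gates 3-4 undo each other exactly, leaving only the rest of the circuit to track.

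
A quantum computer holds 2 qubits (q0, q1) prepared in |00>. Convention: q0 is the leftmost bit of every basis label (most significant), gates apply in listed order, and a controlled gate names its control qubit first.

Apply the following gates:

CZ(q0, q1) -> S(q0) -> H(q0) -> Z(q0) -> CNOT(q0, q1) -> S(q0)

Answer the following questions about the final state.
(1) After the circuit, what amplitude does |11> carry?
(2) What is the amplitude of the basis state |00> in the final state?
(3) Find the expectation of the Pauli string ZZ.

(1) The final state's coefficient on |11> equals -sqrt(2)*I/2.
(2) The final state's coefficient on |00> equals sqrt(2)/2.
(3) The observable ZZ averages to 1.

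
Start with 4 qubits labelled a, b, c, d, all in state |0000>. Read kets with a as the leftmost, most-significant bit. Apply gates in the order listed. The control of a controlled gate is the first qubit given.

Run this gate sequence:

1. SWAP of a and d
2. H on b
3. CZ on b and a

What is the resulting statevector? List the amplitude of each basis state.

The final amplitudes are sqrt(2)/2 on |0000>, sqrt(2)/2 on |0100>, and 0 on every other basis state.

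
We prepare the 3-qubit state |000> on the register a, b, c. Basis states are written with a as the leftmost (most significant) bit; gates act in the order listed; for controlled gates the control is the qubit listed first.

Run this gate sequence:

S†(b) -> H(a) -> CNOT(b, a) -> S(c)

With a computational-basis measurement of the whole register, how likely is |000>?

Outcome |000> occurs with probability 1/2.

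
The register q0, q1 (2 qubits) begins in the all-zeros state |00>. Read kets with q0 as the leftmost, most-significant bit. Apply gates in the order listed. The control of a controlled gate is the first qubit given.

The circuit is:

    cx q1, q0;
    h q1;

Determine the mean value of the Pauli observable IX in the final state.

The observable IX averages to 1.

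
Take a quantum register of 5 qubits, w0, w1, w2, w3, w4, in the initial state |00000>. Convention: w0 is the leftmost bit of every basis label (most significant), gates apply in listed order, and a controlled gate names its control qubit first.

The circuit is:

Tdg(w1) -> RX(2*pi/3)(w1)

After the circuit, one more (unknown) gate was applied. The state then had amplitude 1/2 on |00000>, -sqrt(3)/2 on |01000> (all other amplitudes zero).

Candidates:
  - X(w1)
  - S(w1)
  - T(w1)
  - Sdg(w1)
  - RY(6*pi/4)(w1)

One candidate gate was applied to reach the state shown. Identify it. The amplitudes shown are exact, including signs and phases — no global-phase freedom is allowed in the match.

The applied gate was Sdg(w1).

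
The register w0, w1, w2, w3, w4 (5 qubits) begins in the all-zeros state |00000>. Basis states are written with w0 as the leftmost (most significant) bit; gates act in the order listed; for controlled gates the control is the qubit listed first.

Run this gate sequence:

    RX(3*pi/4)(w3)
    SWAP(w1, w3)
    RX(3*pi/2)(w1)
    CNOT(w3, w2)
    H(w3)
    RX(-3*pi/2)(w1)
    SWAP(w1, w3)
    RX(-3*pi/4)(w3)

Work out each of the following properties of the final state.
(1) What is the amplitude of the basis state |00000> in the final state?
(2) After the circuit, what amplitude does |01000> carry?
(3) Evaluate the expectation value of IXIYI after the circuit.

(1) |00000> carries amplitude sqrt(2)/2 in the final state.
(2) |01000> carries amplitude sqrt(2)/2 in the final state.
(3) The expectation value of IXIYI is 0.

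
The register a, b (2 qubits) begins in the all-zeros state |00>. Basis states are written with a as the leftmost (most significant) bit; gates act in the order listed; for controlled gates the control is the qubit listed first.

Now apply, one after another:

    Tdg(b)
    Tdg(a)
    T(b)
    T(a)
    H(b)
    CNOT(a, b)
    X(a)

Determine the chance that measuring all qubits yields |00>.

Outcome |00> occurs with probability 0.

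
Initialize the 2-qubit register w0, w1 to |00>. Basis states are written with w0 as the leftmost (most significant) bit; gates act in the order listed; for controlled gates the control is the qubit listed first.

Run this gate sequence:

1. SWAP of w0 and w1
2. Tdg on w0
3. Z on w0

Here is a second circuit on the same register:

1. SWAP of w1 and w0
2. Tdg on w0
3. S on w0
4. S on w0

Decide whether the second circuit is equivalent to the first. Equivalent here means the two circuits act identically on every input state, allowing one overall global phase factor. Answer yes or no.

Yes: on every input state the two circuits agree up to one overall phase factor.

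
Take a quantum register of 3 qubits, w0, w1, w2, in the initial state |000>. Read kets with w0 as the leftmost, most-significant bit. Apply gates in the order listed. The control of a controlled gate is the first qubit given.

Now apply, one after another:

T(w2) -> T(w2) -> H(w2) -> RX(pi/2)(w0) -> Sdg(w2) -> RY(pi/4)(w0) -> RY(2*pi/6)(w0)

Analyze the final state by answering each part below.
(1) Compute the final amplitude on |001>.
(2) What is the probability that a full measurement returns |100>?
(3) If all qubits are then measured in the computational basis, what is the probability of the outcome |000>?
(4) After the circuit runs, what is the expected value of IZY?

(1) The final state's coefficient on |001> equals sqrt(6 - 3*sqrt(2))/8 + sqrt(sqrt(2) + 2)/8 - I*sqrt(3*sqrt(2) + 6)/8 + I*sqrt(2 - sqrt(2))/8.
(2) Outcome |100> occurs with probability 1/4.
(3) Outcome |000> occurs with probability 1/4.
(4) The observable IZY averages to -1.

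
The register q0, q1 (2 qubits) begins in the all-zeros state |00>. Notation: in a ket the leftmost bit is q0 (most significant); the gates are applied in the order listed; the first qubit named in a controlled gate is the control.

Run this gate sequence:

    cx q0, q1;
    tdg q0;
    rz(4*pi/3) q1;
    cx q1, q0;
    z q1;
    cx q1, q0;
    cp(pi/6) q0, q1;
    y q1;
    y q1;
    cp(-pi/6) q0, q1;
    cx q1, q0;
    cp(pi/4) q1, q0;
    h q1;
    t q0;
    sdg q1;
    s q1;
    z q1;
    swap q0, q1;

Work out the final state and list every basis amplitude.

After the circuit, the state carries amplitude -sqrt(2)*exp(I*pi/3)/2 on |00>, 0 on |01>, sqrt(2)*exp(I*pi/3)/2 on |10>, 0 on |11>.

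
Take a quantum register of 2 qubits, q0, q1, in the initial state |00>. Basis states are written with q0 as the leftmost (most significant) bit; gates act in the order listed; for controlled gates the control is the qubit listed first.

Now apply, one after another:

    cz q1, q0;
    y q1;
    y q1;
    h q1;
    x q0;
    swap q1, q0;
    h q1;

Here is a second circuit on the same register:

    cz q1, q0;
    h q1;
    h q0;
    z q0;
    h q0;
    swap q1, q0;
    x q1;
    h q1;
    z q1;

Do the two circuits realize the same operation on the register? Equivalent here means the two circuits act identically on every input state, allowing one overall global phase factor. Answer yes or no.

Yes: on every input state the two circuits agree up to one overall phase factor.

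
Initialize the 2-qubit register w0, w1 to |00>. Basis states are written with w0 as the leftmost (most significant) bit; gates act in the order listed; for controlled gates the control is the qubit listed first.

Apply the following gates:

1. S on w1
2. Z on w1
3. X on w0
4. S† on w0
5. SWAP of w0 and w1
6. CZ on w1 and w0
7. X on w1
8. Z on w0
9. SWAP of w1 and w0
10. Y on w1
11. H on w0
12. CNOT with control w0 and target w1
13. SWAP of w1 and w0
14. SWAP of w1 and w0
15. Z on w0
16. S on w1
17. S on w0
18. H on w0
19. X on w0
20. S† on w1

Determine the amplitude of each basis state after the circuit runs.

After the circuit, the state carries amplitude I/2 on |00>, 1/2 on |01>, -I/2 on |10>, 1/2 on |11>.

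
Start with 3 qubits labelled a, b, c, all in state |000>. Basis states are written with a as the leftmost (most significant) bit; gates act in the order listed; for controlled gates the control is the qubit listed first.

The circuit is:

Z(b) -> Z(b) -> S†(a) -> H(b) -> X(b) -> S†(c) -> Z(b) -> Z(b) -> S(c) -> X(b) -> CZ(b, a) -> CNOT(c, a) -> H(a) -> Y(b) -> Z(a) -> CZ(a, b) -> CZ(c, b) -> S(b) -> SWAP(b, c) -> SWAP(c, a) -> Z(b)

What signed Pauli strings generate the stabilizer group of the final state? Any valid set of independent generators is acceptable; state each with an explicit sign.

The final state is stabilized by the group generated by -YIZ, -ZIX, +IZI; other independent generating sets are equally valid.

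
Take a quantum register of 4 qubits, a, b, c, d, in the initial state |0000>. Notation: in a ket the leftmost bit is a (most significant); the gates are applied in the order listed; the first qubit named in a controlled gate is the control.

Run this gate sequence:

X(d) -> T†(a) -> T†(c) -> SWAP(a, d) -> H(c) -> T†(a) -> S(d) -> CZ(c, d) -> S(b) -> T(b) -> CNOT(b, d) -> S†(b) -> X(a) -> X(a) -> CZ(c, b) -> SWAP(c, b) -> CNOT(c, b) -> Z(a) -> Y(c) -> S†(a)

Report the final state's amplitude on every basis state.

The final amplitudes are sqrt(2)*exp(3*I*pi/4)/2 on |1010>, sqrt(2)*exp(3*I*pi/4)/2 on |1110>, and 0 on every other basis state. Key observation: the block from step 13 through step 14 cancels to the identity and can be dropped.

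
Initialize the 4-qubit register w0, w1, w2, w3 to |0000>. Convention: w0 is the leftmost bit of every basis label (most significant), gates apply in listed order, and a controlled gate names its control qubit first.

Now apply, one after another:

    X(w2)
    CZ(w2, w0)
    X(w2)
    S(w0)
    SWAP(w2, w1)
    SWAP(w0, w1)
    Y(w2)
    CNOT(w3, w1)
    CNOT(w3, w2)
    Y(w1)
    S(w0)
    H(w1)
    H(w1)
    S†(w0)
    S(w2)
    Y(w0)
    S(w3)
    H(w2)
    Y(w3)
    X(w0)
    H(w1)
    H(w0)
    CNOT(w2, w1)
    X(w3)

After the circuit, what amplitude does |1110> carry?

The amplitude on |1110> is -sqrt(2)*I/4.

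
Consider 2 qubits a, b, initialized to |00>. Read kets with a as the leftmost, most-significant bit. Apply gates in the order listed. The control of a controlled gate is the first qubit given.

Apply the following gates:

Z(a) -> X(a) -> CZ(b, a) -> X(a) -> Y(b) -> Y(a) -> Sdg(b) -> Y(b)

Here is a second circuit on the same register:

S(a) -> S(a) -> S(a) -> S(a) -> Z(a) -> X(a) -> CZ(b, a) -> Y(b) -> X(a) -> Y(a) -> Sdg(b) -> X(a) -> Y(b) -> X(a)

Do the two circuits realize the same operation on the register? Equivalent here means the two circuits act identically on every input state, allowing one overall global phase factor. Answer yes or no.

Yes, they are equivalent — the unitaries differ by at most a global phase.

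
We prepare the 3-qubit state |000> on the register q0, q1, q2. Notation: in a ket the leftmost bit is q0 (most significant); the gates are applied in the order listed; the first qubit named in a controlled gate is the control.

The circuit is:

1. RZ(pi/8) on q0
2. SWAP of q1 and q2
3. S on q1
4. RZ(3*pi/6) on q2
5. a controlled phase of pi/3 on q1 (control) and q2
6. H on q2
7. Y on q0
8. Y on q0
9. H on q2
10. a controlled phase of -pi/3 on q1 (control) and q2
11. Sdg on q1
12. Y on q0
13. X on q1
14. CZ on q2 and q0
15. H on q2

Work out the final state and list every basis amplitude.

The final amplitudes are sqrt(2)*exp(3*I*pi/16)/2 on |110>, sqrt(2)*exp(3*I*pi/16)/2 on |111>, and 0 on every other basis state. Key observation: steps 5-10 multiply out to the identity, so the circuit reduces to the remaining gates.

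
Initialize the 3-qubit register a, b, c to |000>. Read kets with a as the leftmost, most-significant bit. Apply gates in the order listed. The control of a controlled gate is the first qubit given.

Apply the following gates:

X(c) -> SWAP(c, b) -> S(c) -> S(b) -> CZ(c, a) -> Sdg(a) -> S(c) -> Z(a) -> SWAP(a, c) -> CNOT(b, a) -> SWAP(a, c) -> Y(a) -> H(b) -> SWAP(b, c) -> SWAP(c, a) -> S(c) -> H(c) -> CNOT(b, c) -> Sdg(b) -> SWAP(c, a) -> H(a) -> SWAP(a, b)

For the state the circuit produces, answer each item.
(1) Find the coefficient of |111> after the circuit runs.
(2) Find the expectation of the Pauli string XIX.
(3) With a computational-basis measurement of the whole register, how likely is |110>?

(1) The amplitude on |111> is -sqrt(2)/2.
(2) The observable XIX averages to 0.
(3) A full measurement returns |110> with probability 1/2.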